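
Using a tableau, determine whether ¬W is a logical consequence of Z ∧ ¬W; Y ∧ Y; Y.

Yes

Initial set: {(Z ∧ ¬W); (Y ∧ Y); Y; ¬¬W}.
(Z ∧ ¬W): α-rule — add Z, ¬W.
× closes — contains both W and ¬W.
All 1 branch closes.
Every branch closed, so the premises entail the conclusion.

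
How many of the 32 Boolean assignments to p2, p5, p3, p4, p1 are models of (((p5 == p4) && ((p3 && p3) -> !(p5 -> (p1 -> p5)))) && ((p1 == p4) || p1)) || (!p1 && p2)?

Initial set: {((((p5 == p4) && ((p3 && p3) -> !(p5 -> (p1 -> p5)))) && ((p1 == p4) || p1)) || (!p1 && p2))}.
((((p5 == p4) && ((p3 && p3) -> !(p5 -> (p1 -> p5)))) && ((p1 == p4) || p1)) || (!p1 && p2)): β-rule — branch into (((p5 == p4) && ((p3 && p3) -> !(p5 -> (p1 -> p5)))) && ((p1 == p4) || p1))  //  (!p1 && p2).
  branch 1 (add (((p5 == p4) && ((p3 && p3) -> !(p5 -> (p1 -> p5)))) && ((p1 == p4) || p1))):
    (((p5 == p4) && ((p3 && p3) -> !(p5 -> (p1 -> p5)))) && ((p1 == p4) || p1)): α-rule — add ((p5 == p4) && ((p3 && p3) -> !(p5 -> (p1 -> p5)))), ((p1 == p4) || p1).
    ((p5 == p4) && ((p3 && p3) -> !(p5 -> (p1 -> p5)))): α-rule — add (p5 == p4), ((p3 && p3) -> !(p5 -> (p1 -> p5))).
    ((p1 == p4) || p1): β-rule — branch into (p1 == p4)  //  p1.
      branch 1.1 (add (p1 == p4)):
        (p5 == p4): β-rule — branch into p5, p4  //  !p5, !p4.
          branch 1.1.1 (add p5, p4):
            ((p3 && p3) -> !(p5 -> (p1 -> p5))): β-rule — branch into !(p3 && p3)  //  !(p5 -> (p1 -> p5)).
              branch 1.1.1.1 (add !(p3 && p3)):
                (p1 == p4): β-rule — branch into p1, p4  //  !p1, !p4.
                  branch 1.1.1.1.1 (add p1, p4):
                    !(p3 && p3): β-rule — branch into !p3  //  !p3.
                      branch 1.1.1.1.1.1 (add !p3):
                        ○ open, literals {p1=1, p3=0, p4=1, p5=1}.
                      branch 1.1.1.1.1.2 (add !p3):
                        ○ open, literals {p1=1, p3=0, p4=1, p5=1}.
                  branch 1.1.1.1.2 (add !p1, !p4):
                    × closes — contains both p4 and !p4.
              branch 1.1.1.2 (add !(p5 -> (p1 -> p5))):
                !(p5 -> (p1 -> p5)): α-rule — add p5, !(p1 -> p5).
                !(p1 -> p5): α-rule — add p1, !p5.
                × closes — contains both p5 and !p5.
          branch 1.1.2 (add !p5, !p4):
            ((p3 && p3) -> !(p5 -> (p1 -> p5))): β-rule — branch into !(p3 && p3)  //  !(p5 -> (p1 -> p5)).
              branch 1.1.2.1 (add !(p3 && p3)):
                (p1 == p4): β-rule — branch into p1, p4  //  !p1, !p4.
                  branch 1.1.2.1.1 (add p1, p4):
                    × closes — contains both p4 and !p4.
                  branch 1.1.2.1.2 (add !p1, !p4):
                    !(p3 && p3): β-rule — branch into !p3  //  !p3.
                      branch 1.1.2.1.2.1 (add !p3):
                        ○ open, literals {p1=0, p3=0, p4=0, p5=0}.
                      branch 1.1.2.1.2.2 (add !p3):
                        ○ open, literals {p1=0, p3=0, p4=0, p5=0}.
              branch 1.1.2.2 (add !(p5 -> (p1 -> p5))):
                !(p5 -> (p1 -> p5)): α-rule — add p5, !(p1 -> p5).
                × closes — contains both p5 and !p5.
      branch 1.2 (add p1):
        (p5 == p4): β-rule — branch into p5, p4  //  !p5, !p4.
          branch 1.2.1 (add p5, p4):
            ((p3 && p3) -> !(p5 -> (p1 -> p5))): β-rule — branch into !(p3 && p3)  //  !(p5 -> (p1 -> p5)).
              branch 1.2.1.1 (add !(p3 && p3)):
                !(p3 && p3): β-rule — branch into !p3  //  !p3.
                  branch 1.2.1.1.1 (add !p3):
                    ○ open, literals {p1=1, p3=0, p4=1, p5=1}.
                  branch 1.2.1.1.2 (add !p3):
                    ○ open, literals {p1=1, p3=0, p4=1, p5=1}.
              branch 1.2.1.2 (add !(p5 -> (p1 -> p5))):
                !(p5 -> (p1 -> p5)): α-rule — add p5, !(p1 -> p5).
                !(p1 -> p5): α-rule — add p1, !p5.
                × closes — contains both p5 and !p5.
          branch 1.2.2 (add !p5, !p4):
            ((p3 && p3) -> !(p5 -> (p1 -> p5))): β-rule — branch into !(p3 && p3)  //  !(p5 -> (p1 -> p5)).
              branch 1.2.2.1 (add !(p3 && p3)):
                !(p3 && p3): β-rule — branch into !p3  //  !p3.
                  branch 1.2.2.1.1 (add !p3):
                    ○ open, literals {p1=1, p3=0, p4=0, p5=0}.
                  branch 1.2.2.1.2 (add !p3):
                    ○ open, literals {p1=1, p3=0, p4=0, p5=0}.
              branch 1.2.2.2 (add !(p5 -> (p1 -> p5))):
                !(p5 -> (p1 -> p5)): α-rule — add p5, !(p1 -> p5).
                × closes — contains both p5 and !p5.
  branch 2 (add (!p1 && p2)):
    (!p1 && p2): α-rule — add !p1, p2.
    ○ open, literals {p1=0, p2=1}.
6 branches closed, 9 open.
Each open branch fixes some atoms; the unmentioned ones are free. Counting distinct full assignments: branch {p1=1, p3=0, p4=1, p5=1} (p2) contributes 2 new; branch {p1=1, p3=0, p4=1, p5=1} (p2) contributes 0 new; branch {p1=0, p3=0, p4=0, p5=0} (p2) contributes 2 new; branch {p1=0, p3=0, p4=0, p5=0} (p2) contributes 0 new; branch {p1=1, p3=0, p4=1, p5=1} (p2) contributes 0 new; branch {p1=1, p3=0, p4=1, p5=1} (p2) contributes 0 new; branch {p1=1, p3=0, p4=0, p5=0} (p2) contributes 2 new; branch {p1=1, p3=0, p4=0, p5=0} (p2) contributes 0 new; branch {p1=0, p2=1} (p5, p3, p4) contributes 7 new. Total: 13.

13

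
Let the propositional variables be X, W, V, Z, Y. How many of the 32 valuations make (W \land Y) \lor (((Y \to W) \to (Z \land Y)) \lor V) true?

Initial set: {((W \land Y) \lor (((Y \to W) \to (Z \land Y)) \lor V))}.
((W \land Y) \lor (((Y \to W) \to (Z \land Y)) \lor V)): β-rule — branch into (W \land Y)  //  (((Y \to W) \to (Z \land Y)) \lor V).
  branch 1 (add (W \land Y)):
    (W \land Y): α-rule — add W, Y.
    ○ open, literals {W=T, Y=T}.
  branch 2 (add (((Y \to W) \to (Z \land Y)) \lor V)):
    (((Y \to W) \to (Z \land Y)) \lor V): β-rule — branch into ((Y \to W) \to (Z \land Y))  //  V.
      branch 2.1 (add ((Y \to W) \to (Z \land Y))):
        ((Y \to W) \to (Z \land Y)): β-rule — branch into \lnot (Y \to W)  //  (Z \land Y).
          branch 2.1.1 (add \lnot (Y \to W)):
            \lnot (Y \to W): α-rule — add Y, \lnot W.
            ○ open, literals {W=F, Y=T}.
          branch 2.1.2 (add (Z \land Y)):
            (Z \land Y): α-rule — add Z, Y.
            ○ open, literals {Y=T, Z=T}.
      branch 2.2 (add V):
        ○ open, literals {V=T}.
0 branches closed, 4 open.
Each open branch fixes some atoms; the unmentioned ones are free. Counting distinct full assignments: branch {W=T, Y=T} (X, V, Z) contributes 8 new; branch {W=F, Y=T} (X, V, Z) contributes 8 new; branch {Y=T, Z=T} (X, W, V) contributes 0 new; branch {V=T} (X, W, Z, Y) contributes 8 new. Total: 24.

24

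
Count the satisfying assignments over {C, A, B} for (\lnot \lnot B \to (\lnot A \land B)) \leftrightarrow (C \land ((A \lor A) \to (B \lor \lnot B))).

4

Initial set: {T ((\lnot \lnot B \to (\lnot A \land B)) \leftrightarrow (C \land ((A \lor A) \to (B \lor \lnot B))))}.
T ((\lnot \lnot B \to (\lnot A \land B)) \leftrightarrow (C \land ((A \lor A) \to (B \lor \lnot B)))): β-rule — branch into T (\lnot \lnot B \to (\lnot A \land B)), T (C \land ((A \lor A) \to (B \lor \lnot B)))  //  F (\lnot \lnot B \to (\lnot A \land B)), F (C \land ((A \lor A) \to (B \lor \lnot B))).
  branch 1 (add T (\lnot \lnot B \to (\lnot A \land B)), T (C \land ((A \lor A) \to (B \lor \lnot B)))):
    T (C \land ((A \lor A) \to (B \lor \lnot B))): α-rule — add T C, T ((A \lor A) \to (B \lor \lnot B)).
    T (\lnot \lnot B \to (\lnot A \land B)): β-rule — branch into F \lnot \lnot B  //  T (\lnot A \land B).
      branch 1.1 (add F \lnot \lnot B):
        F \lnot \lnot B: drop double negation, giving F B.
        T ((A \lor A) \to (B \lor \lnot B)): β-rule — branch into F (A \lor A)  //  T (B \lor \lnot B).
          branch 1.1.1 (add F (A \lor A)):
            F (A \lor A): α-rule — add F A, F A.
            ○ open, literals {A=false, B=false, C=true}.
          branch 1.1.2 (add T (B \lor \lnot B)):
            T (B \lor \lnot B): β-rule — branch into T B  //  T \lnot B.
              branch 1.1.2.1 (add T B):
                × closes — contains both B and \lnot B.
              branch 1.1.2.2 (add T \lnot B):
                ○ open, literals {B=false, C=true}.
      branch 1.2 (add T (\lnot A \land B)):
        T (\lnot A \land B): α-rule — add T \lnot A, T B.
        T ((A \lor A) \to (B \lor \lnot B)): β-rule — branch into F (A \lor A)  //  T (B \lor \lnot B).
          branch 1.2.1 (add F (A \lor A)):
            F (A \lor A): α-rule — add F A, F A.
            ○ open, literals {A=false, B=true, C=true}.
          branch 1.2.2 (add T (B \lor \lnot B)):
            T (B \lor \lnot B): β-rule — branch into T B  //  T \lnot B.
              branch 1.2.2.1 (add T B):
                ○ open, literals {A=false, B=true, C=true}.
              branch 1.2.2.2 (add T \lnot B):
                × closes — contains both B and \lnot B.
  branch 2 (add F (\lnot \lnot B \to (\lnot A \land B)), F (C \land ((A \lor A) \to (B \lor \lnot B)))):
    F (\lnot \lnot B \to (\lnot A \land B)): α-rule — add T \lnot \lnot B, F (\lnot A \land B).
    T \lnot \lnot B: drop double negation, giving T B.
    F (C \land ((A \lor A) \to (B \lor \lnot B))): β-rule — branch into F C  //  F ((A \lor A) \to (B \lor \lnot B)).
      branch 2.1 (add F C):
        F (\lnot A \land B): β-rule — branch into F \lnot A  //  F B.
          branch 2.1.1 (add F \lnot A):
            ○ open, literals {A=true, B=true, C=false}.
          branch 2.1.2 (add F B):
            × closes — contains both B and \lnot B.
      branch 2.2 (add F ((A \lor A) \to (B \lor \lnot B))):
        F ((A \lor A) \to (B \lor \lnot B)): α-rule — add T (A \lor A), F (B \lor \lnot B).
        F (B \lor \lnot B): α-rule — add F B, F \lnot B.
        × closes — contains both B and \lnot B.
4 branches closed, 5 open.
Each open branch fixes some atoms; the unmentioned ones are free. Counting distinct full assignments: branch {A=false, B=false, C=true} (none free) contributes 1 new; branch {B=false, C=true} (A) contributes 1 new; branch {A=false, B=true, C=true} (none free) contributes 1 new; branch {A=false, B=true, C=true} (none free) contributes 0 new; branch {A=true, B=true, C=false} (none free) contributes 1 new. Total: 4.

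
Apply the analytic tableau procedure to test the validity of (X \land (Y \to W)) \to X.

Assume the negation and expand:
Initial set: {\lnot ((X \land (Y \to W)) \to X)}.
\lnot ((X \land (Y \to W)) \to X): α-rule — add (X \land (Y \to W)), \lnot X.
(X \land (Y \to W)): α-rule — add X, (Y \to W).
× closes — contains both X and \lnot X.
All 1 branch closes.
Every branch closed, so the negation is unsatisfiable and the formula is valid.

Valid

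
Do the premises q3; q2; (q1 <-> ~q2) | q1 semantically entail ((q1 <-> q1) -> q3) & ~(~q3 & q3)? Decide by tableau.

Initial set: {q3; q2; ((q1 <-> ~q2) | q1); ~(((q1 <-> q1) -> q3) & ~(~q3 & q3))}.
((q1 <-> ~q2) | q1): β-rule — branch into (q1 <-> ~q2)  //  q1.
  branch 1 (add (q1 <-> ~q2)):
    ~(((q1 <-> q1) -> q3) & ~(~q3 & q3)): β-rule — branch into ~((q1 <-> q1) -> q3)  //  ~~(~q3 & q3).
      branch 1.1 (add ~((q1 <-> q1) -> q3)):
        ~((q1 <-> q1) -> q3): α-rule — add (q1 <-> q1), ~q3.
        × closes — contains both q3 and ~q3.
      branch 1.2 (add ~~(~q3 & q3)):
        ~~(~q3 & q3): α-rule — add ~q3, q3.
        × closes — contains both q3 and ~q3.
  branch 2 (add q1):
    ~(((q1 <-> q1) -> q3) & ~(~q3 & q3)): β-rule — branch into ~((q1 <-> q1) -> q3)  //  ~~(~q3 & q3).
      branch 2.1 (add ~((q1 <-> q1) -> q3)):
        ~((q1 <-> q1) -> q3): α-rule — add (q1 <-> q1), ~q3.
        × closes — contains both q3 and ~q3.
      branch 2.2 (add ~~(~q3 & q3)):
        ~~(~q3 & q3): α-rule — add ~q3, q3.
        × closes — contains both q3 and ~q3.
All 4 branches close.
Every branch closed, so the premises entail the conclusion.

Yes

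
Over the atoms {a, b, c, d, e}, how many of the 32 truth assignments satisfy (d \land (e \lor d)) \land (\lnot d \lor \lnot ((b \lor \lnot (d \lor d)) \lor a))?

Initial set: {((d \land (e \lor d)) \land (\lnot d \lor \lnot ((b \lor \lnot (d \lor d)) \lor a)))}.
((d \land (e \lor d)) \land (\lnot d \lor \lnot ((b \lor \lnot (d \lor d)) \lor a))): α-rule — add (d \land (e \lor d)), (\lnot d \lor \lnot ((b \lor \lnot (d \lor d)) \lor a)).
(d \land (e \lor d)): α-rule — add d, (e \lor d).
(\lnot d \lor \lnot ((b \lor \lnot (d \lor d)) \lor a)): β-rule — branch into \lnot d  //  \lnot ((b \lor \lnot (d \lor d)) \lor a).
  branch 1 (add \lnot d):
    × closes — contains both d and \lnot d.
  branch 2 (add \lnot ((b \lor \lnot (d \lor d)) \lor a)):
    \lnot ((b \lor \lnot (d \lor d)) \lor a): α-rule — add \lnot (b \lor \lnot (d \lor d)), \lnot a.
    \lnot (b \lor \lnot (d \lor d)): α-rule — add \lnot b, \lnot \lnot (d \lor d).
    (e \lor d): β-rule — branch into e  //  d.
      branch 2.1 (add e):
        \lnot \lnot (d \lor d): β-rule — branch into d  //  d.
          branch 2.1.1 (add d):
            ○ open, literals {a=false, b=false, d=true, e=true}.
          branch 2.1.2 (add d):
            ○ open, literals {a=false, b=false, d=true, e=true}.
      branch 2.2 (add d):
        \lnot \lnot (d \lor d): β-rule — branch into d  //  d.
          branch 2.2.1 (add d):
            ○ open, literals {a=false, b=false, d=true}.
          branch 2.2.2 (add d):
            ○ open, literals {a=false, b=false, d=true}.
1 branch closed, 4 open.
Each open branch fixes some atoms; the unmentioned ones are free. Counting distinct full assignments: branch {a=false, b=false, d=true, e=true} (c) contributes 2 new; branch {a=false, b=false, d=true, e=true} (c) contributes 0 new; branch {a=false, b=false, d=true} (c, e) contributes 2 new; branch {a=false, b=false, d=true} (c, e) contributes 0 new. Total: 4.

4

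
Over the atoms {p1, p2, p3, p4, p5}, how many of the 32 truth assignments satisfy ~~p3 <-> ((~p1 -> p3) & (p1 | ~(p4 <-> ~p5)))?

20

Initial set: {(~~p3 <-> ((~p1 -> p3) & (p1 | ~(p4 <-> ~p5))))}.
(~~p3 <-> ((~p1 -> p3) & (p1 | ~(p4 <-> ~p5)))): β-rule — branch into ~~p3, ((~p1 -> p3) & (p1 | ~(p4 <-> ~p5)))  //  ~~~p3, ~((~p1 -> p3) & (p1 | ~(p4 <-> ~p5))).
  branch 1 (add ~~p3, ((~p1 -> p3) & (p1 | ~(p4 <-> ~p5)))):
    ~~p3: drop double negation, giving p3.
    ((~p1 -> p3) & (p1 | ~(p4 <-> ~p5))): α-rule — add (~p1 -> p3), (p1 | ~(p4 <-> ~p5)).
    (~p1 -> p3): β-rule — branch into ~~p1  //  p3.
      branch 1.1 (add ~~p1):
        (p1 | ~(p4 <-> ~p5)): β-rule — branch into p1  //  ~(p4 <-> ~p5).
          branch 1.1.1 (add p1):
            ○ open, literals {p1=true, p3=true}.
          branch 1.1.2 (add ~(p4 <-> ~p5)):
            ~(p4 <-> ~p5): β-rule — branch into p4, ~~p5  //  ~p4, ~p5.
              branch 1.1.2.1 (add p4, ~~p5):
                ○ open, literals {p1=true, p3=true, p4=true, p5=true}.
              branch 1.1.2.2 (add ~p4, ~p5):
                ○ open, literals {p1=true, p3=true, p4=false, p5=false}.
      branch 1.2 (add p3):
        (p1 | ~(p4 <-> ~p5)): β-rule — branch into p1  //  ~(p4 <-> ~p5).
          branch 1.2.1 (add p1):
            ○ open, literals {p1=true, p3=true}.
          branch 1.2.2 (add ~(p4 <-> ~p5)):
            ~(p4 <-> ~p5): β-rule — branch into p4, ~~p5  //  ~p4, ~p5.
              branch 1.2.2.1 (add p4, ~~p5):
                ○ open, literals {p3=true, p4=true, p5=true}.
              branch 1.2.2.2 (add ~p4, ~p5):
                ○ open, literals {p3=true, p4=false, p5=false}.
  branch 2 (add ~~~p3, ~((~p1 -> p3) & (p1 | ~(p4 <-> ~p5)))):
    ~~~p3: drop double negation, giving ~p3.
    ~((~p1 -> p3) & (p1 | ~(p4 <-> ~p5))): β-rule — branch into ~(~p1 -> p3)  //  ~(p1 | ~(p4 <-> ~p5)).
      branch 2.1 (add ~(~p1 -> p3)):
        ~(~p1 -> p3): α-rule — add ~p1, ~p3.
        ○ open, literals {p1=false, p3=false}.
      branch 2.2 (add ~(p1 | ~(p4 <-> ~p5))):
        ~(p1 | ~(p4 <-> ~p5)): α-rule — add ~p1, ~~(p4 <-> ~p5).
        ~~(p4 <-> ~p5): β-rule — branch into p4, ~p5  //  ~p4, ~~p5.
          branch 2.2.1 (add p4, ~p5):
            ○ open, literals {p1=false, p3=false, p4=true, p5=false}.
          branch 2.2.2 (add ~p4, ~~p5):
            ○ open, literals {p1=false, p3=false, p4=false, p5=true}.
0 branches closed, 9 open.
Each open branch fixes some atoms; the unmentioned ones are free. Counting distinct full assignments: branch {p1=true, p3=true} (p2, p4, p5) contributes 8 new; branch {p1=true, p3=true, p4=true, p5=true} (p2) contributes 0 new; branch {p1=true, p3=true, p4=false, p5=false} (p2) contributes 0 new; branch {p1=true, p3=true} (p2, p4, p5) contributes 0 new; branch {p3=true, p4=true, p5=true} (p1, p2) contributes 2 new; branch {p3=true, p4=false, p5=false} (p1, p2) contributes 2 new; branch {p1=false, p3=false} (p2, p4, p5) contributes 8 new; branch {p1=false, p3=false, p4=true, p5=false} (p2) contributes 0 new; branch {p1=false, p3=false, p4=false, p5=true} (p2) contributes 0 new. Total: 20.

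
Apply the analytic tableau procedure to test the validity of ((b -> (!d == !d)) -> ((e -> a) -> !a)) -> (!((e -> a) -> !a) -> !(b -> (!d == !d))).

Valid

Assume the negation and expand:
Initial set: {!(((b -> (!d == !d)) -> ((e -> a) -> !a)) -> (!((e -> a) -> !a) -> !(b -> (!d == !d))))}.
!(((b -> (!d == !d)) -> ((e -> a) -> !a)) -> (!((e -> a) -> !a) -> !(b -> (!d == !d)))): α-rule — add ((b -> (!d == !d)) -> ((e -> a) -> !a)), !(!((e -> a) -> !a) -> !(b -> (!d == !d))).
!(!((e -> a) -> !a) -> !(b -> (!d == !d))): α-rule — add !((e -> a) -> !a), !!(b -> (!d == !d)).
!((e -> a) -> !a): α-rule — add (e -> a), !!a.
((b -> (!d == !d)) -> ((e -> a) -> !a)): β-rule — branch into !(b -> (!d == !d))  //  ((e -> a) -> !a).
  branch 1 (add !(b -> (!d == !d))):
    !(b -> (!d == !d)): α-rule — add b, !(!d == !d).
    !!(b -> (!d == !d)): β-rule — branch into !b  //  (!d == !d).
      branch 1.1 (add !b):
        × closes — contains both b and !b.
      branch 1.2 (add (!d == !d)):
        (e -> a): β-rule — branch into !e  //  a.
          branch 1.2.1 (add !e):
            !(!d == !d): β-rule — branch into !d, !!d  //  !!d, !d.
              branch 1.2.1.1 (add !d, !!d):
                × closes — contains both d and !d.
              branch 1.2.1.2 (add !!d, !d):
                × closes — contains both d and !d.
          branch 1.2.2 (add a):
            !(!d == !d): β-rule — branch into !d, !!d  //  !!d, !d.
              branch 1.2.2.1 (add !d, !!d):
                × closes — contains both d and !d.
              branch 1.2.2.2 (add !!d, !d):
                × closes — contains both d and !d.
  branch 2 (add ((e -> a) -> !a)):
    !!(b -> (!d == !d)): β-rule — branch into !b  //  (!d == !d).
      branch 2.1 (add !b):
        (e -> a): β-rule — branch into !e  //  a.
          branch 2.1.1 (add !e):
            ((e -> a) -> !a): β-rule — branch into !(e -> a)  //  !a.
              branch 2.1.1.1 (add !(e -> a)):
                !(e -> a): α-rule — add e, !a.
                × closes — contains both e and !e.
              branch 2.1.1.2 (add !a):
                × closes — contains both a and !a.
          branch 2.1.2 (add a):
            ((e -> a) -> !a): β-rule — branch into !(e -> a)  //  !a.
              branch 2.1.2.1 (add !(e -> a)):
                !(e -> a): α-rule — add e, !a.
                × closes — contains both a and !a.
              branch 2.1.2.2 (add !a):
                × closes — contains both a and !a.
      branch 2.2 (add (!d == !d)):
        (e -> a): β-rule — branch into !e  //  a.
          branch 2.2.1 (add !e):
            ((e -> a) -> !a): β-rule — branch into !(e -> a)  //  !a.
              branch 2.2.1.1 (add !(e -> a)):
                !(e -> a): α-rule — add e, !a.
                × closes — contains both e and !e.
              branch 2.2.1.2 (add !a):
                × closes — contains both a and !a.
          branch 2.2.2 (add a):
            ((e -> a) -> !a): β-rule — branch into !(e -> a)  //  !a.
              branch 2.2.2.1 (add !(e -> a)):
                !(e -> a): α-rule — add e, !a.
                × closes — contains both a and !a.
              branch 2.2.2.2 (add !a):
                × closes — contains both a and !a.
All 13 branches close.
Every branch closed, so the negation is unsatisfiable and the formula is valid.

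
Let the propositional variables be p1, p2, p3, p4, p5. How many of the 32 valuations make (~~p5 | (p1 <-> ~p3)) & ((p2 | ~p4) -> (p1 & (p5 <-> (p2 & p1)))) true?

11

Initial set: {((~~p5 | (p1 <-> ~p3)) & ((p2 | ~p4) -> (p1 & (p5 <-> (p2 & p1)))))}.
((~~p5 | (p1 <-> ~p3)) & ((p2 | ~p4) -> (p1 & (p5 <-> (p2 & p1))))): α-rule — add (~~p5 | (p1 <-> ~p3)), ((p2 | ~p4) -> (p1 & (p5 <-> (p2 & p1)))).
(~~p5 | (p1 <-> ~p3)): β-rule — branch into ~~p5  //  (p1 <-> ~p3).
  branch 1 (add ~~p5):
    ~~p5: drop double negation, giving p5.
    ((p2 | ~p4) -> (p1 & (p5 <-> (p2 & p1)))): β-rule — branch into ~(p2 | ~p4)  //  (p1 & (p5 <-> (p2 & p1))).
      branch 1.1 (add ~(p2 | ~p4)):
        ~(p2 | ~p4): α-rule — add ~p2, ~~p4.
        ○ open, literals {p2=false, p4=true, p5=true}.
      branch 1.2 (add (p1 & (p5 <-> (p2 & p1)))):
        (p1 & (p5 <-> (p2 & p1))): α-rule — add p1, (p5 <-> (p2 & p1)).
        (p5 <-> (p2 & p1)): β-rule — branch into p5, (p2 & p1)  //  ~p5, ~(p2 & p1).
          branch 1.2.1 (add p5, (p2 & p1)):
            (p2 & p1): α-rule — add p2, p1.
            ○ open, literals {p1=true, p2=true, p5=true}.
          branch 1.2.2 (add ~p5, ~(p2 & p1)):
            × closes — contains both p5 and ~p5.
  branch 2 (add (p1 <-> ~p3)):
    ((p2 | ~p4) -> (p1 & (p5 <-> (p2 & p1)))): β-rule — branch into ~(p2 | ~p4)  //  (p1 & (p5 <-> (p2 & p1))).
      branch 2.1 (add ~(p2 | ~p4)):
        ~(p2 | ~p4): α-rule — add ~p2, ~~p4.
        (p1 <-> ~p3): β-rule — branch into p1, ~p3  //  ~p1, ~~p3.
          branch 2.1.1 (add p1, ~p3):
            ○ open, literals {p1=true, p2=false, p3=false, p4=true}.
          branch 2.1.2 (add ~p1, ~~p3):
            ○ open, literals {p1=false, p2=false, p3=true, p4=true}.
      branch 2.2 (add (p1 & (p5 <-> (p2 & p1)))):
        (p1 & (p5 <-> (p2 & p1))): α-rule — add p1, (p5 <-> (p2 & p1)).
        (p1 <-> ~p3): β-rule — branch into p1, ~p3  //  ~p1, ~~p3.
          branch 2.2.1 (add p1, ~p3):
            (p5 <-> (p2 & p1)): β-rule — branch into p5, (p2 & p1)  //  ~p5, ~(p2 & p1).
              branch 2.2.1.1 (add p5, (p2 & p1)):
                (p2 & p1): α-rule — add p2, p1.
                ○ open, literals {p1=true, p2=true, p3=false, p5=true}.
              branch 2.2.1.2 (add ~p5, ~(p2 & p1)):
                ~(p2 & p1): β-rule — branch into ~p2  //  ~p1.
                  branch 2.2.1.2.1 (add ~p2):
                    ○ open, literals {p1=true, p2=false, p3=false, p5=false}.
                  branch 2.2.1.2.2 (add ~p1):
                    × closes — contains both p1 and ~p1.
          branch 2.2.2 (add ~p1, ~~p3):
            × closes — contains both p1 and ~p1.
3 branches closed, 6 open.
Each open branch fixes some atoms; the unmentioned ones are free. Counting distinct full assignments: branch {p2=false, p4=true, p5=true} (p1, p3) contributes 4 new; branch {p1=true, p2=true, p5=true} (p3, p4) contributes 4 new; branch {p1=true, p2=false, p3=false, p4=true} (p5) contributes 1 new; branch {p1=false, p2=false, p3=true, p4=true} (p5) contributes 1 new; branch {p1=true, p2=true, p3=false, p5=true} (p4) contributes 0 new; branch {p1=true, p2=false, p3=false, p5=false} (p4) contributes 1 new. Total: 11.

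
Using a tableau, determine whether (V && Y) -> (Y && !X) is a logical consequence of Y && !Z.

Initial set: {(Y && !Z); !((V && Y) -> (Y && !X))}.
(Y && !Z): α-rule — add Y, !Z.
!((V && Y) -> (Y && !X)): α-rule — add (V && Y), !(Y && !X).
(V && Y): α-rule — add V, Y.
!(Y && !X): β-rule — branch into !Y  //  !!X.
  branch 1 (add !Y):
    × closes — contains both Y and !Y.
  branch 2 (add !!X):
    ○ open, literals {V=true, X=true, Y=true, Z=false}.
1 branch closed, 1 open.
An open branch gives a countermodel: V=true, X=true, Y=true, Z=false (unmentioned atoms arbitrary); the premises hold there but the conclusion fails.

No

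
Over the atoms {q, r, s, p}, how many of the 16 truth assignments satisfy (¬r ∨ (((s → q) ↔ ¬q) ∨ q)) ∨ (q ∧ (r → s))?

Initial set: {((¬r ∨ (((s → q) ↔ ¬q) ∨ q)) ∨ (q ∧ (r → s)))}.
((¬r ∨ (((s → q) ↔ ¬q) ∨ q)) ∨ (q ∧ (r → s))): β-rule — branch into (¬r ∨ (((s → q) ↔ ¬q) ∨ q))  //  (q ∧ (r → s)).
  branch 1 (add (¬r ∨ (((s → q) ↔ ¬q) ∨ q))):
    (¬r ∨ (((s → q) ↔ ¬q) ∨ q)): β-rule — branch into ¬r  //  (((s → q) ↔ ¬q) ∨ q).
      branch 1.1 (add ¬r):
        ○ open, literals {r=F}.
      branch 1.2 (add (((s → q) ↔ ¬q) ∨ q)):
        (((s → q) ↔ ¬q) ∨ q): β-rule — branch into ((s → q) ↔ ¬q)  //  q.
          branch 1.2.1 (add ((s → q) ↔ ¬q)):
            ((s → q) ↔ ¬q): β-rule — branch into (s → q), ¬q  //  ¬(s → q), ¬¬q.
              branch 1.2.1.1 (add (s → q), ¬q):
                (s → q): β-rule — branch into ¬s  //  q.
                  branch 1.2.1.1.1 (add ¬s):
                    ○ open, literals {q=F, s=F}.
                  branch 1.2.1.1.2 (add q):
                    × closes — contains both q and ¬q.
              branch 1.2.1.2 (add ¬(s → q), ¬¬q):
                ¬(s → q): α-rule — add s, ¬q.
                × closes — contains both q and ¬q.
          branch 1.2.2 (add q):
            ○ open, literals {q=T}.
  branch 2 (add (q ∧ (r → s))):
    (q ∧ (r → s)): α-rule — add q, (r → s).
    (r → s): β-rule — branch into ¬r  //  s.
      branch 2.1 (add ¬r):
        ○ open, literals {q=T, r=F}.
      branch 2.2 (add s):
        ○ open, literals {q=T, s=T}.
2 branches closed, 5 open.
Each open branch fixes some atoms; the unmentioned ones are free. Counting distinct full assignments: branch {r=F} (q, s, p) contributes 8 new; branch {q=F, s=F} (r, p) contributes 2 new; branch {q=T} (r, s, p) contributes 4 new; branch {q=T, r=F} (s, p) contributes 0 new; branch {q=T, s=T} (r, p) contributes 0 new. Total: 14.

14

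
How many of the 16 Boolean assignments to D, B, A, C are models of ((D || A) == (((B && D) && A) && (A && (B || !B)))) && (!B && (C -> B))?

Initial set: {T (((D || A) == (((B && D) && A) && (A && (B || !B)))) && (!B && (C -> B)))}.
T (((D || A) == (((B && D) && A) && (A && (B || !B)))) && (!B && (C -> B))): α-rule — add T ((D || A) == (((B && D) && A) && (A && (B || !B)))), T (!B && (C -> B)).
T (!B && (C -> B)): α-rule — add T !B, T (C -> B).
T ((D || A) == (((B && D) && A) && (A && (B || !B)))): β-rule — branch into T (D || A), T (((B && D) && A) && (A && (B || !B)))  //  F (D || A), F (((B && D) && A) && (A && (B || !B))).
  branch 1 (add T (D || A), T (((B && D) && A) && (A && (B || !B)))):
    T (((B && D) && A) && (A && (B || !B))): α-rule — add T ((B && D) && A), T (A && (B || !B)).
    T ((B && D) && A): α-rule — add T (B && D), T A.
    T (A && (B || !B)): α-rule — add T A, T (B || !B).
    T (B && D): α-rule — add T B, T D.
    × closes — contains both B and !B.
  branch 2 (add F (D || A), F (((B && D) && A) && (A && (B || !B)))):
    F (D || A): α-rule — add F D, F A.
    T (C -> B): β-rule — branch into F C  //  T B.
      branch 2.1 (add F C):
        F (((B && D) && A) && (A && (B || !B))): β-rule — branch into F ((B && D) && A)  //  F (A && (B || !B)).
          branch 2.1.1 (add F ((B && D) && A)):
            F ((B && D) && A): β-rule — branch into F (B && D)  //  F A.
              branch 2.1.1.1 (add F (B && D)):
                F (B && D): β-rule — branch into F B  //  F D.
                  branch 2.1.1.1.1 (add F B):
                    ○ open, literals {A=0, B=0, C=0, D=0}.
                  branch 2.1.1.1.2 (add F D):
                    ○ open, literals {A=0, B=0, C=0, D=0}.
              branch 2.1.1.2 (add F A):
                ○ open, literals {A=0, B=0, C=0, D=0}.
          branch 2.1.2 (add F (A && (B || !B))):
            F (A && (B || !B)): β-rule — branch into F A  //  F (B || !B).
              branch 2.1.2.1 (add F A):
                ○ open, literals {A=0, B=0, C=0, D=0}.
              branch 2.1.2.2 (add F (B || !B)):
                F (B || !B): α-rule — add F B, F !B.
                × closes — contains both B and !B.
      branch 2.2 (add T B):
        × closes — contains both B and !B.
3 branches closed, 4 open.
Each open branch fixes some atoms; the unmentioned ones are free. Counting distinct full assignments: branch {A=0, B=0, C=0, D=0} (none free) contributes 1 new; branch {A=0, B=0, C=0, D=0} (none free) contributes 0 new; branch {A=0, B=0, C=0, D=0} (none free) contributes 0 new; branch {A=0, B=0, C=0, D=0} (none free) contributes 0 new. Total: 1.

1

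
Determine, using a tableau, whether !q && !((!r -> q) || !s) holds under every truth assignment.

Not valid

Assume the negation and expand:
Initial set: {F (!q && !((!r -> q) || !s))}.
F (!q && !((!r -> q) || !s)): β-rule — branch into F !q  //  F !((!r -> q) || !s).
  branch 1 (add F !q):
    ○ open, literals {q=true}.
  branch 2 (add F !((!r -> q) || !s)):
    F !((!r -> q) || !s): β-rule — branch into T (!r -> q)  //  T !s.
      branch 2.1 (add T (!r -> q)):
        T (!r -> q): β-rule — branch into F !r  //  T q.
          branch 2.1.1 (add F !r):
            ○ open, literals {r=true}.
          branch 2.1.2 (add T q):
            ○ open, literals {q=true}.
      branch 2.2 (add T !s):
        ○ open, literals {s=false}.
0 branches closed, 4 open.
An open branch gives a countermodel: q=true (unmentioned atoms arbitrary); under it the original formula is false.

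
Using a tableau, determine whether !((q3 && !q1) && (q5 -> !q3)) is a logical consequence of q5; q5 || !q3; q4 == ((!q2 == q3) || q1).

Yes

Initial set: {q5; (q5 || !q3); (q4 == ((!q2 == q3) || q1)); !!((q3 && !q1) && (q5 -> !q3))}.
!!((q3 && !q1) && (q5 -> !q3)): α-rule — add (q3 && !q1), (q5 -> !q3).
(q3 && !q1): α-rule — add q3, !q1.
(q5 || !q3): β-rule — branch into q5  //  !q3.
  branch 1 (add q5):
    (q4 == ((!q2 == q3) || q1)): β-rule — branch into q4, ((!q2 == q3) || q1)  //  !q4, !((!q2 == q3) || q1).
      branch 1.1 (add q4, ((!q2 == q3) || q1)):
        (q5 -> !q3): β-rule — branch into !q5  //  !q3.
          branch 1.1.1 (add !q5):
            × closes — contains both q5 and !q5.
          branch 1.1.2 (add !q3):
            × closes — contains both q3 and !q3.
      branch 1.2 (add !q4, !((!q2 == q3) || q1)):
        !((!q2 == q3) || q1): α-rule — add !(!q2 == q3), !q1.
        (q5 -> !q3): β-rule — branch into !q5  //  !q3.
          branch 1.2.1 (add !q5):
            × closes — contains both q5 and !q5.
          branch 1.2.2 (add !q3):
            × closes — contains both q3 and !q3.
  branch 2 (add !q3):
    × closes — contains both q3 and !q3.
All 5 branches close.
Every branch closed, so the premises entail the conclusion.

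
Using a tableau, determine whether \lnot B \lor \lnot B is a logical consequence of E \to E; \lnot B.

Initial set: {(E \to E); \lnot B; \lnot (\lnot B \lor \lnot B)}.
\lnot (\lnot B \lor \lnot B): α-rule — add \lnot \lnot B, \lnot \lnot B.
× closes — contains both B and \lnot B.
All 1 branch closes.
Every branch closed, so the premises entail the conclusion.

Yes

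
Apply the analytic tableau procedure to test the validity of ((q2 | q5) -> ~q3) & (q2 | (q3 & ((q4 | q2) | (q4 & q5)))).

Not valid

Assume the negation and expand:
Initial set: {F (((q2 | q5) -> ~q3) & (q2 | (q3 & ((q4 | q2) | (q4 & q5)))))}.
F (((q2 | q5) -> ~q3) & (q2 | (q3 & ((q4 | q2) | (q4 & q5))))): β-rule — branch into F ((q2 | q5) -> ~q3)  //  F (q2 | (q3 & ((q4 | q2) | (q4 & q5)))).
  branch 1 (add F ((q2 | q5) -> ~q3)):
    F ((q2 | q5) -> ~q3): α-rule — add T (q2 | q5), F ~q3.
    T (q2 | q5): β-rule — branch into T q2  //  T q5.
      branch 1.1 (add T q2):
        ○ open, literals {q2=T, q3=T}.
      branch 1.2 (add T q5):
        ○ open, literals {q3=T, q5=T}.
  branch 2 (add F (q2 | (q3 & ((q4 | q2) | (q4 & q5))))):
    F (q2 | (q3 & ((q4 | q2) | (q4 & q5)))): α-rule — add F q2, F (q3 & ((q4 | q2) | (q4 & q5))).
    F (q3 & ((q4 | q2) | (q4 & q5))): β-rule — branch into F q3  //  F ((q4 | q2) | (q4 & q5)).
      branch 2.1 (add F q3):
        ○ open, literals {q2=F, q3=F}.
      branch 2.2 (add F ((q4 | q2) | (q4 & q5))):
        F ((q4 | q2) | (q4 & q5)): α-rule — add F (q4 | q2), F (q4 & q5).
        F (q4 | q2): α-rule — add F q4, F q2.
        F (q4 & q5): β-rule — branch into F q4  //  F q5.
          branch 2.2.1 (add F q4):
            ○ open, literals {q2=F, q4=F}.
          branch 2.2.2 (add F q5):
            ○ open, literals {q2=F, q4=F, q5=F}.
0 branches closed, 5 open.
An open branch gives a countermodel: q2=T, q3=T (unmentioned atoms arbitrary); under it the original formula is false.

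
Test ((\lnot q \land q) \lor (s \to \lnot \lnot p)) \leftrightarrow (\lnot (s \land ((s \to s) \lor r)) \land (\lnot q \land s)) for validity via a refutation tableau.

Not valid

Assume the negation and expand:
Initial set: {\lnot (((\lnot q \land q) \lor (s \to \lnot \lnot p)) \leftrightarrow (\lnot (s \land ((s \to s) \lor r)) \land (\lnot q \land s)))}.
\lnot (((\lnot q \land q) \lor (s \to \lnot \lnot p)) \leftrightarrow (\lnot (s \land ((s \to s) \lor r)) \land (\lnot q \land s))): β-rule — branch into ((\lnot q \land q) \lor (s \to \lnot \lnot p)), \lnot (\lnot (s \land ((s \to s) \lor r)) \land (\lnot q \land s))  //  \lnot ((\lnot q \land q) \lor (s \to \lnot \lnot p)), (\lnot (s \land ((s \to s) \lor r)) \land (\lnot q \land s)).
  branch 1 (add ((\lnot q \land q) \lor (s \to \lnot \lnot p)), \lnot (\lnot (s \land ((s \to s) \lor r)) \land (\lnot q \land s))):
    ((\lnot q \land q) \lor (s \to \lnot \lnot p)): β-rule — branch into (\lnot q \land q)  //  (s \to \lnot \lnot p).
      branch 1.1 (add (\lnot q \land q)):
        (\lnot q \land q): α-rule — add \lnot q, q.
        × closes — contains both q and \lnot q.
      branch 1.2 (add (s \to \lnot \lnot p)):
        \lnot (\lnot (s \land ((s \to s) \lor r)) \land (\lnot q \land s)): β-rule — branch into \lnot \lnot (s \land ((s \to s) \lor r))  //  \lnot (\lnot q \land s).
          branch 1.2.1 (add \lnot \lnot (s \land ((s \to s) \lor r))):
            \lnot \lnot (s \land ((s \to s) \lor r)): α-rule — add s, ((s \to s) \lor r).
            (s \to \lnot \lnot p): β-rule — branch into \lnot s  //  \lnot \lnot p.
              branch 1.2.1.1 (add \lnot s):
                × closes — contains both s and \lnot s.
              branch 1.2.1.2 (add \lnot \lnot p):
                \lnot \lnot p: drop double negation, giving p.
                ((s \to s) \lor r): β-rule — branch into (s \to s)  //  r.
                  branch 1.2.1.2.1 (add (s \to s)):
                    (s \to s): β-rule — branch into \lnot s  //  s.
                      branch 1.2.1.2.1.1 (add \lnot s):
                        × closes — contains both s and \lnot s.
                      branch 1.2.1.2.1.2 (add s):
                        ○ open, literals {p=T, s=T}.
                  branch 1.2.1.2.2 (add r):
                    ○ open, literals {p=T, r=T, s=T}.
          branch 1.2.2 (add \lnot (\lnot q \land s)):
            (s \to \lnot \lnot p): β-rule — branch into \lnot s  //  \lnot \lnot p.
              branch 1.2.2.1 (add \lnot s):
                \lnot (\lnot q \land s): β-rule — branch into \lnot \lnot q  //  \lnot s.
                  branch 1.2.2.1.1 (add \lnot \lnot q):
                    ○ open, literals {q=T, s=F}.
                  branch 1.2.2.1.2 (add \lnot s):
                    ○ open, literals {s=F}.
              branch 1.2.2.2 (add \lnot \lnot p):
                \lnot \lnot p: drop double negation, giving p.
                \lnot (\lnot q \land s): β-rule — branch into \lnot \lnot q  //  \lnot s.
                  branch 1.2.2.2.1 (add \lnot \lnot q):
                    ○ open, literals {p=T, q=T}.
                  branch 1.2.2.2.2 (add \lnot s):
                    ○ open, literals {p=T, s=F}.
  branch 2 (add \lnot ((\lnot q \land q) \lor (s \to \lnot \lnot p)), (\lnot (s \land ((s \to s) \lor r)) \land (\lnot q \land s))):
    \lnot ((\lnot q \land q) \lor (s \to \lnot \lnot p)): α-rule — add \lnot (\lnot q \land q), \lnot (s \to \lnot \lnot p).
    (\lnot (s \land ((s \to s) \lor r)) \land (\lnot q \land s)): α-rule — add \lnot (s \land ((s \to s) \lor r)), (\lnot q \land s).
    \lnot (s \to \lnot \lnot p): α-rule — add s, \lnot \lnot \lnot p.
    (\lnot q \land s): α-rule — add \lnot q, s.
    \lnot \lnot \lnot p: drop double negation, giving \lnot p.
    \lnot (\lnot q \land q): β-rule — branch into \lnot \lnot q  //  \lnot q.
      branch 2.1 (add \lnot \lnot q):
        × closes — contains both q and \lnot q.
      branch 2.2 (add \lnot q):
        \lnot (s \land ((s \to s) \lor r)): β-rule — branch into \lnot s  //  \lnot ((s \to s) \lor r).
          branch 2.2.1 (add \lnot s):
            × closes — contains both s and \lnot s.
          branch 2.2.2 (add \lnot ((s \to s) \lor r)):
            \lnot ((s \to s) \lor r): α-rule — add \lnot (s \to s), \lnot r.
            \lnot (s \to s): α-rule — add s, \lnot s.
            × closes — contains both s and \lnot s.
6 branches closed, 6 open.
An open branch gives a countermodel: p=T, s=T (unmentioned atoms arbitrary); under it the original formula is false.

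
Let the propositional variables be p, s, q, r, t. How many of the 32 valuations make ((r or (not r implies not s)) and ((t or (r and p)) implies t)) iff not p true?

20

Initial set: {(((r or (not r implies not s)) and ((t or (r and p)) implies t)) iff not p)}.
(((r or (not r implies not s)) and ((t or (r and p)) implies t)) iff not p): β-rule — branch into ((r or (not r implies not s)) and ((t or (r and p)) implies t)), not p  //  not ((r or (not r implies not s)) and ((t or (r and p)) implies t)), not not p.
  branch 1 (add ((r or (not r implies not s)) and ((t or (r and p)) implies t)), not p):
    ((r or (not r implies not s)) and ((t or (r and p)) implies t)): α-rule — add (r or (not r implies not s)), ((t or (r and p)) implies t).
    (r or (not r implies not s)): β-rule — branch into r  //  (not r implies not s).
      branch 1.1 (add r):
        ((t or (r and p)) implies t): β-rule — branch into not (t or (r and p))  //  t.
          branch 1.1.1 (add not (t or (r and p))):
            not (t or (r and p)): α-rule — add not t, not (r and p).
            not (r and p): β-rule — branch into not r  //  not p.
              branch 1.1.1.1 (add not r):
                × closes — contains both r and not r.
              branch 1.1.1.2 (add not p):
                ○ open, literals {p=0, r=1, t=0}.
          branch 1.1.2 (add t):
            ○ open, literals {p=0, r=1, t=1}.
      branch 1.2 (add (not r implies not s)):
        ((t or (r and p)) implies t): β-rule — branch into not (t or (r and p))  //  t.
          branch 1.2.1 (add not (t or (r and p))):
            not (t or (r and p)): α-rule — add not t, not (r and p).
            (not r implies not s): β-rule — branch into not not r  //  not s.
              branch 1.2.1.1 (add not not r):
                not (r and p): β-rule — branch into not r  //  not p.
                  branch 1.2.1.1.1 (add not r):
                    × closes — contains both r and not r.
                  branch 1.2.1.1.2 (add not p):
                    ○ open, literals {p=0, r=1, t=0}.
              branch 1.2.1.2 (add not s):
                not (r and p): β-rule — branch into not r  //  not p.
                  branch 1.2.1.2.1 (add not r):
                    ○ open, literals {p=0, r=0, s=0, t=0}.
                  branch 1.2.1.2.2 (add not p):
                    ○ open, literals {p=0, s=0, t=0}.
          branch 1.2.2 (add t):
            (not r implies not s): β-rule — branch into not not r  //  not s.
              branch 1.2.2.1 (add not not r):
                ○ open, literals {p=0, r=1, t=1}.
              branch 1.2.2.2 (add not s):
                ○ open, literals {p=0, s=0, t=1}.
  branch 2 (add not ((r or (not r implies not s)) and ((t or (r and p)) implies t)), not not p):
    not ((r or (not r implies not s)) and ((t or (r and p)) implies t)): β-rule — branch into not (r or (not r implies not s))  //  not ((t or (r and p)) implies t).
      branch 2.1 (add not (r or (not r implies not s))):
        not (r or (not r implies not s)): α-rule — add not r, not (not r implies not s).
        not (not r implies not s): α-rule — add not r, not not s.
        ○ open, literals {p=1, r=0, s=1}.
      branch 2.2 (add not ((t or (r and p)) implies t)):
        not ((t or (r and p)) implies t): α-rule — add (t or (r and p)), not t.
        (t or (r and p)): β-rule — branch into t  //  (r and p).
          branch 2.2.1 (add t):
            × closes — contains both t and not t.
          branch 2.2.2 (add (r and p)):
            (r and p): α-rule — add r, p.
            ○ open, literals {p=1, r=1, t=0}.
3 branches closed, 9 open.
Each open branch fixes some atoms; the unmentioned ones are free. Counting distinct full assignments: branch {p=0, r=1, t=0} (s, q) contributes 4 new; branch {p=0, r=1, t=1} (s, q) contributes 4 new; branch {p=0, r=1, t=0} (s, q) contributes 0 new; branch {p=0, r=0, s=0, t=0} (q) contributes 2 new; branch {p=0, s=0, t=0} (q, r) contributes 0 new; branch {p=0, r=1, t=1} (s, q) contributes 0 new; branch {p=0, s=0, t=1} (q, r) contributes 2 new; branch {p=1, r=0, s=1} (q, t) contributes 4 new; branch {p=1, r=1, t=0} (s, q) contributes 4 new. Total: 20.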